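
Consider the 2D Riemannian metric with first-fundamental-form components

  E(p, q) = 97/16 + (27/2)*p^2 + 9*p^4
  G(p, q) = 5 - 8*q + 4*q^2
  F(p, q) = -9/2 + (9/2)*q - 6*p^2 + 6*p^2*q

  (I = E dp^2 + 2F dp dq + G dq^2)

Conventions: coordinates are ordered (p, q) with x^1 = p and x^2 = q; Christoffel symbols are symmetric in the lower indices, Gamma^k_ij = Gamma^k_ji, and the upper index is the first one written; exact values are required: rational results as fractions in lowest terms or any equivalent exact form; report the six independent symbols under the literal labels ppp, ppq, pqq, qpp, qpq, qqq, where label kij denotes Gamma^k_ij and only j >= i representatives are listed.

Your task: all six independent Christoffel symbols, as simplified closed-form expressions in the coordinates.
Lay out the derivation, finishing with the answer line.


E = 97/16 + (27/2)*p^2 + 9*p^4; F = -9/2 + (9/2)*q - 6*p^2 + 6*p^2*q; G = 5 - 8*q + 4*q^2
Gamma^k_ij = (1/2) g^{kl} (d_i g_jl + d_j g_il - d_l g_ij), with g^inv = (1/(EG-F^2)) [[G, -F], [-F, E]]
first partials: E_p = 27*p + 36*p^3, E_q = 0, F_p = -12*p + 12*p*q, F_q = 9/2 + 6*p^2, G_p = 0, G_q = -8 + 8*q
D = EG - F^2 = 161/16 - 8*q + 4*q^2 + (27/2)*p^2 + 9*p^4
expanded: Gamma^p_pp = (G E_p - 2F F_p + F E_q)/(2D), Gamma^p_pq = (G E_q - F G_p)/(2D), Gamma^p_qq = (2G F_q - G G_p - F G_q)/(2D), Gamma^q_pp = (2E F_p - E E_q - F E_p)/(2D), Gamma^q_pq = (E G_p - F E_q)/(2D), Gamma^q_qq = (E G_q - 2F F_q + F G_p)/(2D); substitute and cancel common factors

Answer: Gamma_ppp = (288*p^3 + 216*p)/(144*p^4 + 216*p^2 + 64*q^2 - 128*q + 161), Gamma_ppq = 0, Gamma_pqq = (96*p^2 + 72)/(144*p^4 + 216*p^2 + 64*q^2 - 128*q + 161), Gamma_qpp = (192*p*q - 192*p)/(144*p^4 + 216*p^2 + 64*q^2 - 128*q + 161), Gamma_qpq = 0, Gamma_qqq = (64*q - 64)/(144*p^4 + 216*p^2 + 64*q^2 - 128*q + 161)


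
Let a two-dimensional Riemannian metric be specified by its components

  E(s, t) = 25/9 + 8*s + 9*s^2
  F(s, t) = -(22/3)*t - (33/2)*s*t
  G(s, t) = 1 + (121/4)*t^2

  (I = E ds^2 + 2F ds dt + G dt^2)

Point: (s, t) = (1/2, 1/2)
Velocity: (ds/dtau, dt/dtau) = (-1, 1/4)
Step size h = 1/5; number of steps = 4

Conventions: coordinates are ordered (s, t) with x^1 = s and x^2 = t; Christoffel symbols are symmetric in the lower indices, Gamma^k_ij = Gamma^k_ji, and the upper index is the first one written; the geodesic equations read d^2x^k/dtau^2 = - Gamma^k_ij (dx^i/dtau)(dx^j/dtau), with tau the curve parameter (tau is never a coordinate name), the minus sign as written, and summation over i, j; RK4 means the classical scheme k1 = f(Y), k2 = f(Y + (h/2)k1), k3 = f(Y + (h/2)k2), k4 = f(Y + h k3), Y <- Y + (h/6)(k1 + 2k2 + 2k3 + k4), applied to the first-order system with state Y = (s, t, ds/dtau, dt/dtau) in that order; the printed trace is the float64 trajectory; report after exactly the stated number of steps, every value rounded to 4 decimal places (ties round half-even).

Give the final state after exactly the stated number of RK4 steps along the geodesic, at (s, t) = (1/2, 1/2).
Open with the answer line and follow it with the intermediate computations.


Answer: s = -0.4102, t = 0.8766, ds/dtau = -1.2046, dt/dtau = 0.6791

f(Y) = (ds/dtau, dt/dtau, -Gamma^s_ij Y'^i Y'^j, -Gamma^t_ij Y'^i Y'^j) with the Gammas evaluated at the stage position; h = 0.200000; intermediate values shown to 6 dp
step 0: s = 0.5000, t = 0.5000, ds/dtau = -1.0000, dt/dtau = 0.2500
step 1:
  k1: at (s, t) = (0.500000, 0.500000), (ds/dtau, dt/dtau) = (-1.000000, 0.250000); Gamma_sss = 0.512348, Gamma_sst = 0.000000, Gamma_stt = -0.939305, Gamma_tss = -0.497279, Gamma_tst = 0.000000, Gamma_ttt = 0.911679; k1 = (-1.000000, 0.250000, -0.453642, 0.440299)
  k2: at (s, t) = (0.400000, 0.525000), (ds/dtau, dt/dtau) = (-1.045364, 0.294030); Gamma_sss = 0.482373, Gamma_sst = 0.000000, Gamma_stt = -0.884351, Gamma_tss = -0.549810, Gamma_tst = 0.000000, Gamma_ttt = 1.007986; k2 = (-1.045364, 0.294030, -0.450676, 0.513681)
  k3: at (s, t) = (0.395464, 0.529403), (ds/dtau, dt/dtau) = (-1.045068, 0.301368); Gamma_sss = 0.477609, Gamma_sst = 0.000000, Gamma_stt = -0.875617, Gamma_tss = -0.551911, Gamma_tst = 0.000000, Gamma_ttt = 1.011837; k3 = (-1.045068, 0.301368, -0.442103, 0.510881)
  k4: at (s, t) = (0.290986, 0.560274), (ds/dtau, dt/dtau) = (-1.088421, 0.352176); Gamma_sss = 0.430821, Gamma_sst = 0.000000, Gamma_stt = -0.789839, Gamma_tss = -0.601723, Gamma_tst = 0.000000, Gamma_ttt = 1.103159; k4 = (-1.088421, 0.352176, -0.412414, 0.576014)
  Y <- Y + (h/6)(k1 + 2k2 + 2k3 + k4): s = 0.2910, t = 0.5598, ds/dtau = -1.0884, dt/dtau = 0.3522
step 2:
  k1: at (s, t) = (0.291024, 0.559766), (ds/dtau, dt/dtau) = (-1.088387, 0.352181); Gamma_sss = 0.431312, Gamma_sst = 0.000000, Gamma_stt = -0.790739, Gamma_tss = -0.601832, Gamma_tst = 0.000000, Gamma_ttt = 1.103360; k1 = (-1.088387, 0.352181, -0.412850, 0.576071)
  k2: at (s, t) = (0.182185, 0.594984), (ds/dtau, dt/dtau) = (-1.129672, 0.409788); Gamma_sss = 0.369992, Gamma_sst = 0.000000, Gamma_stt = -0.678319, Gamma_tss = -0.644063, Gamma_tst = 0.000000, Gamma_ttt = 1.180782; k2 = (-1.129672, 0.409788, -0.358261, 0.623642)
  k3: at (s, t) = (0.178057, 0.600745), (ds/dtau, dt/dtau) = (-1.124213, 0.414545); Gamma_sss = 0.363690, Gamma_sst = 0.000000, Gamma_stt = -0.666766, Gamma_tss = -0.643462, Gamma_tst = 0.000000, Gamma_ttt = 1.179681; k3 = (-1.124213, 0.414545, -0.345070, 0.610517)
  k4: at (s, t) = (0.066181, 0.642675), (ds/dtau, dt/dtau) = (-1.157401, 0.474285); Gamma_sss = 0.290113, Gamma_sst = 0.000000, Gamma_stt = -0.531874, Gamma_tss = -0.669418, Gamma_tst = 0.000000, Gamma_ttt = 1.227266; k4 = (-1.157401, 0.474285, -0.268986, 0.620668)
  Y <- Y + (h/6)(k1 + 2k2 + 2k3 + k4): s = 0.0659, t = 0.6423, ds/dtau = -1.1580, dt/dtau = 0.4743
step 3:
  k1: at (s, t) = (0.065905, 0.642270), (ds/dtau, dt/dtau) = (-1.158004, 0.474350); Gamma_sss = 0.290291, Gamma_sst = 0.000000, Gamma_stt = -0.532200, Gamma_tss = -0.669768, Gamma_tst = 0.000000, Gamma_ttt = 1.227909; k1 = (-1.158004, 0.474350, -0.269523, 0.621852)
  k2: at (s, t) = (-0.049895, 0.689705), (ds/dtau, dt/dtau) = (-1.184956, 0.536535); Gamma_sss = 0.211482, Gamma_sst = 0.000000, Gamma_stt = -0.387717, Gamma_tss = -0.677762, Gamma_tst = 0.000000, Gamma_ttt = 1.242565; k2 = (-1.184956, 0.536535, -0.185334, 0.593963)
  k3: at (s, t) = (-0.052590, 0.695924), (ds/dtau, dt/dtau) = (-1.176537, 0.533746); Gamma_sss = 0.207059, Gamma_sst = 0.000000, Gamma_stt = -0.379607, Gamma_tss = -0.674174, Gamma_tst = 0.000000, Gamma_ttt = 1.235985; k3 = (-1.176537, 0.533746, -0.178474, 0.581104)
  k4: at (s, t) = (-0.169402, 0.749019), (ds/dtau, dt/dtau) = (-1.193699, 0.590571); Gamma_sss = 0.132714, Gamma_sst = 0.000000, Gamma_stt = -0.243309, Gamma_tss = -0.662600, Gamma_tst = 0.000000, Gamma_ttt = 1.214768; k4 = (-1.193699, 0.590571, -0.104247, 0.520471)
  Y <- Y + (h/6)(k1 + 2k2 + 2k3 + k4): s = -0.1699, t = 0.7491, ds/dtau = -1.1947, dt/dtau = 0.5908
step 4:
  k1: at (s, t) = (-0.169918, 0.749120), (ds/dtau, dt/dtau) = (-1.194717, 0.590765); Gamma_sss = 0.132451, Gamma_sst = 0.000000, Gamma_stt = -0.242827, Gamma_tss = -0.662618, Gamma_tst = 0.000000, Gamma_ttt = 1.214800; k1 = (-1.194717, 0.590765, -0.104306, 0.521817)
  k2: at (s, t) = (-0.289389, 0.808196), (ds/dtau, dt/dtau) = (-1.205147, 0.642947); Gamma_sss = 0.066531, Gamma_sst = 0.000000, Gamma_stt = -0.121974, Gamma_tss = -0.635765, Gamma_tst = 0.000000, Gamma_ttt = 1.165569; k2 = (-1.205147, 0.642947, -0.046207, 0.441548)
  k3: at (s, t) = (-0.290432, 0.813414), (ds/dtau, dt/dtau) = (-1.199337, 0.634920); Gamma_sss = 0.065296, Gamma_sst = 0.000000, Gamma_stt = -0.119709, Gamma_tss = -0.632242, Gamma_tst = 0.000000, Gamma_ttt = 1.159110; k3 = (-1.199337, 0.634920, -0.045665, 0.442158)
  k4: at (s, t) = (-0.409785, 0.876104), (ds/dtau, dt/dtau) = (-1.203849, 0.679197); Gamma_sss = 0.012874, Gamma_sst = 0.000000, Gamma_stt = -0.023603, Gamma_tss = -0.596618, Gamma_tst = 0.000000, Gamma_ttt = 1.093799; k4 = (-1.203849, 0.679197, -0.007770, 0.360072)
  Y <- Y + (h/6)(k1 + 2k2 + 2k3 + k4): s = -0.4102, t = 0.8766, ds/dtau = -1.2046, dt/dtau = 0.6791


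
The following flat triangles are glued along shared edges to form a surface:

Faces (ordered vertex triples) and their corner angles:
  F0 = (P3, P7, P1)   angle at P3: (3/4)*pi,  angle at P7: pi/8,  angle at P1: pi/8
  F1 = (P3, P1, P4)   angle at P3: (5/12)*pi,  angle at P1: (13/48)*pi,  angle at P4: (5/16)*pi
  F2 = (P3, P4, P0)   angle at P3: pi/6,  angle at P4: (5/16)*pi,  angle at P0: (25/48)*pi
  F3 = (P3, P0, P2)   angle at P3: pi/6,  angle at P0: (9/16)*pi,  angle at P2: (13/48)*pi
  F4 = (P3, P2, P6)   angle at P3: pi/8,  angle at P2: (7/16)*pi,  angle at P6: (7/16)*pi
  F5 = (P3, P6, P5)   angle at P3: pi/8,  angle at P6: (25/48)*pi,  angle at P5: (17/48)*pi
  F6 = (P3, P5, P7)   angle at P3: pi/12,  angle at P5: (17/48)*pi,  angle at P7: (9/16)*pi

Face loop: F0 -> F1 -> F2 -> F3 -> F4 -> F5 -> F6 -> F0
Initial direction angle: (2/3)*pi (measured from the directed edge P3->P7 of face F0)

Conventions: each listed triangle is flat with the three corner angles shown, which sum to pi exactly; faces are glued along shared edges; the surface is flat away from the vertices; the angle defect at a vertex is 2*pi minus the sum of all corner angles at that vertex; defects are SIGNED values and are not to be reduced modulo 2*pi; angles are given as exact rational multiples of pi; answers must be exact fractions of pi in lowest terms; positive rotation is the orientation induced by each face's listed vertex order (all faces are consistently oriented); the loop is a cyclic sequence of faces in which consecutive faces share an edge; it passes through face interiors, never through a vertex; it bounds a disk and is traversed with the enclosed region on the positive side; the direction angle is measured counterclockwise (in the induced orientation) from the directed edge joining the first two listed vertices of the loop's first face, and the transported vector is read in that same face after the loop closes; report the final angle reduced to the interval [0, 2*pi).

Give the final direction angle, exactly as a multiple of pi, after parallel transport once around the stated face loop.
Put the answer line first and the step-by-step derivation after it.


Answer: final direction angle = (5/6)*pi

enclosed vertex P3: corner angles sum to (11/6)*pi, defect = 2*pi - (11/6)*pi = pi/6
the final direction is the initial angle plus the enclosed defects, taken mod 2*pi in the induced orientation
final angle = (2/3)*pi + pi/6 = (5/6)*pi (mod 2*pi)


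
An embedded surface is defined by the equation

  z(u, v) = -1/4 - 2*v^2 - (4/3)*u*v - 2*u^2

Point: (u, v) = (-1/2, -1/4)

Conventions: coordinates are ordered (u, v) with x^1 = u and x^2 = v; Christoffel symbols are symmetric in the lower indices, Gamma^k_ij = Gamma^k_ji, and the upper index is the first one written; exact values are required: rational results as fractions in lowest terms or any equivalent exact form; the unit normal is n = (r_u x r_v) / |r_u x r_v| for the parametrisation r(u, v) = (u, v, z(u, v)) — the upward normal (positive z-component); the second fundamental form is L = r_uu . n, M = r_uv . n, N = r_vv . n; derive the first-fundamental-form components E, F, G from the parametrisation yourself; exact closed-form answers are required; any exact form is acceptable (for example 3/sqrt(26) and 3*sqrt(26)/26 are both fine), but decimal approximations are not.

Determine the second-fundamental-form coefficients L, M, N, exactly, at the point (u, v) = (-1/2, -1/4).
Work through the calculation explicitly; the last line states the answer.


z_u = 7/3, z_v = 5/3, z_uu = -4, z_uv = -4/3, z_vv = -4
E = 58/9, F = 35/9, G = 34/9; answer radicand W^2 = 83/9
unnormalised second-form numerators: l = -4, m = -4/3, n = -4; L = l/sqrt(83/9), and similarly M = m/sqrt(W^2), N = n/sqrt(W^2)

Answer: L = -12*sqrt(83)/83, M = -4*sqrt(83)/83, N = -12*sqrt(83)/83


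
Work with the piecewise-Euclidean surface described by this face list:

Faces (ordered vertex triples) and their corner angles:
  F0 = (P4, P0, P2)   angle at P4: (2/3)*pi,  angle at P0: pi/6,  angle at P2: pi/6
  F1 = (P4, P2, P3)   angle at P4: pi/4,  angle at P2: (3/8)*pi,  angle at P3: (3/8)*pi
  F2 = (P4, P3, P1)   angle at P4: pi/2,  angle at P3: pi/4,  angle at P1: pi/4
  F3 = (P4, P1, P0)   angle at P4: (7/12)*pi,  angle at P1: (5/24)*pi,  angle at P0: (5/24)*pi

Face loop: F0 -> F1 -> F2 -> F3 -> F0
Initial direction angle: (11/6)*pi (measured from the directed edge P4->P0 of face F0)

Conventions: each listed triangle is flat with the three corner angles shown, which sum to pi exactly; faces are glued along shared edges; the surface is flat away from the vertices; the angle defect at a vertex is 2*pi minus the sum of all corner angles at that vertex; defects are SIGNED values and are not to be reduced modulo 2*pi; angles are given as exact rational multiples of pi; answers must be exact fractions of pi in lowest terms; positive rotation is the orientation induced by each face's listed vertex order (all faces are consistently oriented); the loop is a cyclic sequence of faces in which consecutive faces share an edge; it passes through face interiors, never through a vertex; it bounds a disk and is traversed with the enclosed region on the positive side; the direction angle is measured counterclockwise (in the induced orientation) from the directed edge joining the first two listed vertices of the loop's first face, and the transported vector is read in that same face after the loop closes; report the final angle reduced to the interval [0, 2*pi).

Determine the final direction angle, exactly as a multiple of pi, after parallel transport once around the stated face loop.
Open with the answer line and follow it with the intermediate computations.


Answer: final direction angle = (11/6)*pi

enclosed vertex P4: corner angles sum to 2*pi, defect = 2*pi - 2*pi = 0
summing the enclosed defects onto the initial angle, mod 2*pi in the induced orientation:
final angle = (11/6)*pi + 0 = (11/6)*pi (mod 2*pi)


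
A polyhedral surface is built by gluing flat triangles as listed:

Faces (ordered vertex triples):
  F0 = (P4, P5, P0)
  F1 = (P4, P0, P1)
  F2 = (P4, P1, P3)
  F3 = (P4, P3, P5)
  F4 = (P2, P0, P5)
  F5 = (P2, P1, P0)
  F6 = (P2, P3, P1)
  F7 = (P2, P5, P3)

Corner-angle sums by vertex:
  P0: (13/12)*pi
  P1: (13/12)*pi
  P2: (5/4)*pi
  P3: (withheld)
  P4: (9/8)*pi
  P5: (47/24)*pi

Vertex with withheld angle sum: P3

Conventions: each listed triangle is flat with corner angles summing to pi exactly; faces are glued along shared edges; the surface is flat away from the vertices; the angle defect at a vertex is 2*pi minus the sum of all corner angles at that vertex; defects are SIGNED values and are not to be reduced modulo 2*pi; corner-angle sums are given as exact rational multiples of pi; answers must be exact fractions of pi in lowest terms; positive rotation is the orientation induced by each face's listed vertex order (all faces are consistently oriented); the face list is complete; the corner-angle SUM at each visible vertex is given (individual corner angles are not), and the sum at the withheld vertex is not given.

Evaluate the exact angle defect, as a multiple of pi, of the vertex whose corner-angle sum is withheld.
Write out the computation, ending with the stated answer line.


V = 6, E = 12, F = 8; chi = V - E + F = 2
Gauss-Bonnet: total defect = 2*pi*chi = 4*pi; visible defects sum to (7/2)*pi

Answer: defect(P3) = pi/2


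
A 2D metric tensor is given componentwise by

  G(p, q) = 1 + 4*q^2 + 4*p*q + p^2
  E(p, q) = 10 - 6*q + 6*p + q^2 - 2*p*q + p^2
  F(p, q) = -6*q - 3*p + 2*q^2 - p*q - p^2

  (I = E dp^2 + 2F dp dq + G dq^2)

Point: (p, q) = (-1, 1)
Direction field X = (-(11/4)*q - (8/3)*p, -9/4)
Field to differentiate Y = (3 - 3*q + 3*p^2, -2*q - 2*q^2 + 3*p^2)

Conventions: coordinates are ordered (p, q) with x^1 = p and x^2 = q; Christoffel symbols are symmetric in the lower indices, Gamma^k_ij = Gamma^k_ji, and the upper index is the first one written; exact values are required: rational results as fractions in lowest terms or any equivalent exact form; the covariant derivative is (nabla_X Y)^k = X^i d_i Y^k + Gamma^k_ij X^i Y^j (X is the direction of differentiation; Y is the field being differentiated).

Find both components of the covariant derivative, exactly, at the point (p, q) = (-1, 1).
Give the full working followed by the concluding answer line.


E = 2, F = -1, G = 2 at the point
E_p = 2, E_q = -2, F_p = -2, F_q = -1, G_p = 2, G_q = 4
EG - F^2 = 3;  g^inv = (1/3) * [[2, 1], [1, 2]]
first-kind symbols [ij,l] = (1/2)(d_i g_jl + d_j g_il - d_l g_ij): [pp,p] = E_p/2 = 1, [pp,q] = F_p - E_q/2 = -1, [pq,p] = E_q/2 = -1, [pq,q] = G_p/2 = 1, [qq,p] = F_q - G_p/2 = -2, [qq,q] = G_q/2 = 2
Gamma^p_ij = (G*[ij,p] - F*[ij,q])/(EG - F^2), Gamma^q_ij = (E*[ij,q] - F*[ij,p])/(EG - F^2)
Gamma_ppp = 1/3, Gamma_ppq = -1/3, Gamma_pqq = -2/3, Gamma_qpp = -1/3, Gamma_qpq = 1/3, Gamma_qqq = 2/3
X = (-1/12, -9/4), Y = (3, -1) at the point

Answer: (nabla_X Y)^p = 71/9, (nabla_X Y)^q = 481/36


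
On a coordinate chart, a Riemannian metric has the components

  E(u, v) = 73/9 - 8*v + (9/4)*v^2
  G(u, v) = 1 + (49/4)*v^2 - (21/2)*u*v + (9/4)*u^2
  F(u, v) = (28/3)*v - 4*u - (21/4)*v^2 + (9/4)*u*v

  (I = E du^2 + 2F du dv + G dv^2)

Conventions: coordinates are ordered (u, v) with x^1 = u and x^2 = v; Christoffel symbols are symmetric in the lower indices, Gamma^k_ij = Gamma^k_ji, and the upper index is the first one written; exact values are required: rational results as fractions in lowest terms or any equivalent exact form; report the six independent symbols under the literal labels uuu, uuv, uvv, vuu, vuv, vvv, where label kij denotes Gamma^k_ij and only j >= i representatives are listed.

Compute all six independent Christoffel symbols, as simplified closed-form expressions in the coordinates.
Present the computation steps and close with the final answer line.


E = 73/9 - 8*v + (9/4)*v^2; F = (28/3)*v - 4*u - (21/4)*v^2 + (9/4)*u*v; G = 1 + (49/4)*v^2 - (21/2)*u*v + (9/4)*u^2
Gamma^k_ij = (1/2) g^{kl} (d_i g_jl + d_j g_il - d_l g_ij), with g^inv = (1/(EG-F^2)) [[G, -F], [-F, E]]
first partials: E_u = 0, E_v = -8 + (9/2)*v, F_u = -4 + (9/4)*v, F_v = 28/3 - (21/2)*v + (9/4)*u, G_u = -(21/2)*v + (9/2)*u, G_v = (49/2)*v - (21/2)*u
D = EG - F^2 = 73/9 - 8*v + (29/2)*v^2 - (21/2)*u*v + (9/4)*u^2
expanded: Gamma^u_uu = (G E_u - 2F F_u + F E_v)/(2D), Gamma^u_uv = (G E_v - F G_u)/(2D), Gamma^u_vv = (2G F_v - G G_u - F G_v)/(2D), Gamma^v_uu = (2E F_u - E E_v - F E_u)/(2D), Gamma^v_uv = (E G_u - F E_v)/(2D), Gamma^v_vv = (E G_v - 2F F_v + F G_u)/(2D); substitute and cancel common factors

Answer: Gamma_uuu = 0, Gamma_uuv = (81*v - 144)/(81*u^2 - 378*u*v + 522*v^2 - 288*v + 292), Gamma_uvv = (336 - 189*v)/(81*u^2 - 378*u*v + 522*v^2 - 288*v + 292), Gamma_vuu = 0, Gamma_vuv = (81*u - 189*v)/(81*u^2 - 378*u*v + 522*v^2 - 288*v + 292), Gamma_vvv = (-189*u + 441*v)/(81*u^2 - 378*u*v + 522*v^2 - 288*v + 292)


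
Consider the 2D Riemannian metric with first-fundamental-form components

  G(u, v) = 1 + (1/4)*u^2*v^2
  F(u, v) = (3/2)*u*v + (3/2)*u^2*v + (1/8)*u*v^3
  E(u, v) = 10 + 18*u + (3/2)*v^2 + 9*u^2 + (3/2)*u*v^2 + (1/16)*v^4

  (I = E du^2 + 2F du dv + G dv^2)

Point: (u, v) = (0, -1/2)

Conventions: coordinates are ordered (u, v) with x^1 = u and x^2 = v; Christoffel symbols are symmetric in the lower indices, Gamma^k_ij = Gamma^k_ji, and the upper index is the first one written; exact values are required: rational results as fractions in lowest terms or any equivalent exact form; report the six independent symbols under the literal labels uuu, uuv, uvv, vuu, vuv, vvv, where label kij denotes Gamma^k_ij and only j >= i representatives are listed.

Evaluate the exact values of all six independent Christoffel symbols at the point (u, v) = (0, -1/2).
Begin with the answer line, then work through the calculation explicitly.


Answer: Gamma_uuu = 2352/2657, Gamma_uuv = -196/2657, Gamma_uvv = 0, Gamma_vuu = 0, Gamma_vuv = 0, Gamma_vvv = 0

E = 2657/256, F = 0, G = 1 at the point
E_u = 147/8, E_v = -49/32, F_u = -49/64, F_v = 0, G_u = 0, G_v = 0
EG - F^2 = 2657/256;  g^inv = (256/2657) * [[1, 0], [0, 2657/256]]
first-kind symbols [ij,l] = (1/2)(d_i g_jl + d_j g_il - d_l g_ij): [uu,u] = E_u/2 = 147/16, [uu,v] = F_u - E_v/2 = 0, [uv,u] = E_v/2 = -49/64, [uv,v] = G_u/2 = 0, [vv,u] = F_v - G_u/2 = 0, [vv,v] = G_v/2 = 0
Gamma^u_ij = (G*[ij,u] - F*[ij,v])/(EG - F^2), Gamma^v_ij = (E*[ij,v] - F*[ij,u])/(EG - F^2)


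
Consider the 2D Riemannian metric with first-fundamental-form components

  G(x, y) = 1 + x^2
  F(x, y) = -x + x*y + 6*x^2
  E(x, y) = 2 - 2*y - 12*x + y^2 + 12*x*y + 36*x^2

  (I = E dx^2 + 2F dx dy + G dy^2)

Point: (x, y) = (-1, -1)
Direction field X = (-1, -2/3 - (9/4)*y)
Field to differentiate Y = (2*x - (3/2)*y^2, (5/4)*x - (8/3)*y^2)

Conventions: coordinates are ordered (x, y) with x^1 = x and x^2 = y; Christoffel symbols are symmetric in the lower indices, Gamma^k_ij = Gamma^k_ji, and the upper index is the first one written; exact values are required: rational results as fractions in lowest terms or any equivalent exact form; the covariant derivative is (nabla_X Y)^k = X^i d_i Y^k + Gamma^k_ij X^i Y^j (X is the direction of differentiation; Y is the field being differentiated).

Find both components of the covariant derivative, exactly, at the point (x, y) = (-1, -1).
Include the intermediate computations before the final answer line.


E = 65, F = 8, G = 2 at the point
E_x = -96, E_y = -16, F_x = -14, F_y = -1, G_x = -2, G_y = 0
EG - F^2 = 66;  g^inv = (1/66) * [[2, -8], [-8, 65]]
first-kind symbols [ij,l] = (1/2)(d_i g_jl + d_j g_il - d_l g_ij): [xx,x] = E_x/2 = -48, [xx,y] = F_x - E_y/2 = -6, [xy,x] = E_y/2 = -8, [xy,y] = G_x/2 = -1, [yy,x] = F_y - G_x/2 = 0, [yy,y] = G_y/2 = 0
Gamma^x_ij = (G*[ij,x] - F*[ij,y])/(EG - F^2), Gamma^y_ij = (E*[ij,y] - F*[ij,x])/(EG - F^2)
Gamma_xxx = -8/11, Gamma_xxy = -4/33, Gamma_xyy = 0, Gamma_yxx = -1/11, Gamma_yxy = -1/66, Gamma_yyy = 0
X = (-1, 19/12), Y = (-7/2, -47/12) at the point

Answer: (nabla_X Y)^x = 53/132, (nabla_X Y)^y = 10931/1584


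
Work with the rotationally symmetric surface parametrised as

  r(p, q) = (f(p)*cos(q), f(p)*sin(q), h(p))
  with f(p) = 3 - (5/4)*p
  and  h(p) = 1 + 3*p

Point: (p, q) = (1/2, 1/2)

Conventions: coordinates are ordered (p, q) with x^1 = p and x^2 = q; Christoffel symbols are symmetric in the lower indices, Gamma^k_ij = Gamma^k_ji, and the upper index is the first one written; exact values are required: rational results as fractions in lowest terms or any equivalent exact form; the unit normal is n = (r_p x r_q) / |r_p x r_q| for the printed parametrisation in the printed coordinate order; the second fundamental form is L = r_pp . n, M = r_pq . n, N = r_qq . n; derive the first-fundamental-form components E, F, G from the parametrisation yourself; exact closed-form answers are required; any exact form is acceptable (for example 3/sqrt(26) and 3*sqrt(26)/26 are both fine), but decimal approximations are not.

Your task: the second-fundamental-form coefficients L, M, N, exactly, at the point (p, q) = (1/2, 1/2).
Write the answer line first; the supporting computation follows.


Answer: L = 0, M = 0, N = 57/26

f = 19/8, f' = -5/4, f'' = 0, h' = 3, h'' = 0
E = 169/16, F = 0, G = 361/64; answer radicand W^2 = 169/16
unnormalised second-form numerators: l = 0, m = 0, n = 57/8; L = l/sqrt(169/16), and similarly M = m/sqrt(W^2), N = n/sqrt(W^2)


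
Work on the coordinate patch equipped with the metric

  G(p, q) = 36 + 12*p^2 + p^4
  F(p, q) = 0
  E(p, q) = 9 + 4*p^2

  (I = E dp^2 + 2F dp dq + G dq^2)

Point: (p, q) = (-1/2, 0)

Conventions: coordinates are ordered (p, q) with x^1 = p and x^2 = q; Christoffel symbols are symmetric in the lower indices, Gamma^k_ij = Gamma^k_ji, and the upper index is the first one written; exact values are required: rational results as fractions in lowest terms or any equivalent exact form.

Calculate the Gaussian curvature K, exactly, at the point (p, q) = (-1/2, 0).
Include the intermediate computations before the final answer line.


E = 10, F = 0, G = 625/16, EG - F^2 = 3125/8 at the point
E_p = -4, E_q = 0, F_p = 0, F_q = 0, G_p = -25/2, G_q = 0
E_qq = 0, F_pq = 0, G_pp = 27
Using the Brioschi determinant formula for K from the metric derivatives:
M1 = [[-E_qq/2 + F_pq - G_pp/2, E_p/2, F_p - E_q/2], [F_q - G_p/2, E, F], [G_q/2, F, G]] = [[-27/2, -2, 0], [25/4, 10, 0], [0, 0, 625/16]]; det M1 = -153125/32
M2 = [[0, E_q/2, G_p/2], [E_q/2, E, F], [G_p/2, F, G]] = [[0, 0, -25/4], [0, 10, 0], [-25/4, 0, 625/16]]; det M2 = -3125/8
det M1 - det M2 = -140625/32; K = -140625/32 / (3125/8)^2 = -18/625

Answer: K = -18/625


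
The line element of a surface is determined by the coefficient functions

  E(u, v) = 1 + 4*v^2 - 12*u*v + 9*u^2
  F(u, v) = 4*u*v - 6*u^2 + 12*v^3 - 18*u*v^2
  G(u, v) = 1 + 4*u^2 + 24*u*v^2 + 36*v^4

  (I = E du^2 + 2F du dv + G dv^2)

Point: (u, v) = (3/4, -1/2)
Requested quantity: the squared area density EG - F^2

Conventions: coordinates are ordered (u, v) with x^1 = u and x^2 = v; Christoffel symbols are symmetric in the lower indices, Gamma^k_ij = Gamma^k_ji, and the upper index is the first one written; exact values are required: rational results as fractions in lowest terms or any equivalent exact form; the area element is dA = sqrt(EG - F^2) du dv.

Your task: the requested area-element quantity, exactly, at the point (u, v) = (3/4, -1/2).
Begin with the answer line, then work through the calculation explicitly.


Answer: EG - F^2 = 329/16

E = 185/16, F = -39/4, G = 10; EG - F^2 = 329/16


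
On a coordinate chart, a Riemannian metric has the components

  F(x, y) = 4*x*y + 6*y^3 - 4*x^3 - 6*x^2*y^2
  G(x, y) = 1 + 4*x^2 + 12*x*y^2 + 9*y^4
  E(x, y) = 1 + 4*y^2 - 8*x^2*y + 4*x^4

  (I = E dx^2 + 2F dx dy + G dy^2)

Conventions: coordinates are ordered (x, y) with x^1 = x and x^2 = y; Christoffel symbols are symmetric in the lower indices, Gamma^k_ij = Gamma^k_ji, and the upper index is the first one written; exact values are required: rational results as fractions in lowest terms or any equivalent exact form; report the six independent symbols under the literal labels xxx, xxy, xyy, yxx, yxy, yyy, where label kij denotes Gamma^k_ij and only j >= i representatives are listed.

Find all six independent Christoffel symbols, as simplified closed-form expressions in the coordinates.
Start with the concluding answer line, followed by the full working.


Answer: Gamma_xxx = (8*x^3 - 8*x*y)/(4*x^4 - 8*x^2*y + 4*x^2 + 12*x*y^2 + 9*y^4 + 4*y^2 + 1), Gamma_xxy = (-4*x^2 + 4*y)/(4*x^4 - 8*x^2*y + 4*x^2 + 12*x*y^2 + 9*y^4 + 4*y^2 + 1), Gamma_xyy = (-12*x^2*y + 12*y^2)/(4*x^4 - 8*x^2*y + 4*x^2 + 12*x*y^2 + 9*y^4 + 4*y^2 + 1), Gamma_yxx = (-8*x^2 - 12*x*y^2)/(4*x^4 - 8*x^2*y + 4*x^2 + 12*x*y^2 + 9*y^4 + 4*y^2 + 1), Gamma_yxy = (4*x + 6*y^2)/(4*x^4 - 8*x^2*y + 4*x^2 + 12*x*y^2 + 9*y^4 + 4*y^2 + 1), Gamma_yyy = (12*x*y + 18*y^3)/(4*x^4 - 8*x^2*y + 4*x^2 + 12*x*y^2 + 9*y^4 + 4*y^2 + 1)

E = 1 + 4*y^2 - 8*x^2*y + 4*x^4; F = 4*x*y + 6*y^3 - 4*x^3 - 6*x^2*y^2; G = 1 + 4*x^2 + 12*x*y^2 + 9*y^4
Gamma^k_ij = (1/2) g^{kl} (d_i g_jl + d_j g_il - d_l g_ij), with g^inv = (1/(EG-F^2)) [[G, -F], [-F, E]]
first partials: E_x = -16*x*y + 16*x^3, E_y = 8*y - 8*x^2, F_x = 4*y - 12*x^2 - 12*x*y^2, F_y = 4*x + 18*y^2 - 12*x^2*y, G_x = 8*x + 12*y^2, G_y = 24*x*y + 36*y^3
D = EG - F^2 = 1 + 4*y^2 + 4*x^2 + 12*x*y^2 - 8*x^2*y + 9*y^4 + 4*x^4
expanded: Gamma^x_xx = (G E_x - 2F F_x + F E_y)/(2D), Gamma^x_xy = (G E_y - F G_x)/(2D), Gamma^x_yy = (2G F_y - G G_x - F G_y)/(2D), Gamma^y_xx = (2E F_x - E E_y - F E_x)/(2D), Gamma^y_xy = (E G_x - F E_y)/(2D), Gamma^y_yy = (E G_y - 2F F_y + F G_x)/(2D); substitute and cancel common factors


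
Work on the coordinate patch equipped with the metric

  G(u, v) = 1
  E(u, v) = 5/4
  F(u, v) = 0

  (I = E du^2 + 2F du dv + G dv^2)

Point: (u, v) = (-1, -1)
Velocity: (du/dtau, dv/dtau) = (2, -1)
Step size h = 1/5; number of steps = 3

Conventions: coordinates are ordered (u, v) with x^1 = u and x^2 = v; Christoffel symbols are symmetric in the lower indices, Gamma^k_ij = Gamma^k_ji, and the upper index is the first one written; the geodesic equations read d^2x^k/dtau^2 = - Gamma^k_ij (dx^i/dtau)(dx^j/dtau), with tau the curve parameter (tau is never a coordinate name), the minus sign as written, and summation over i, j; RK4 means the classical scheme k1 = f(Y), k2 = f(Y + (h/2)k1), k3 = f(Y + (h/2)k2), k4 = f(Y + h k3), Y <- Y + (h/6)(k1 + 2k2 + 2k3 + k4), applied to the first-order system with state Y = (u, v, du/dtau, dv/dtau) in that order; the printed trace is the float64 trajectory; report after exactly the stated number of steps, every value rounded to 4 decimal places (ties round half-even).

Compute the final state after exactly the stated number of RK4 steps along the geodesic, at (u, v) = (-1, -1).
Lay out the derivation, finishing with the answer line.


f(Y) = (du/dtau, dv/dtau, -Gamma^u_ij Y'^i Y'^j, -Gamma^v_ij Y'^i Y'^j) with the Gammas evaluated at the stage position; h = 0.200000; intermediate values shown to 6 dp
step 0: u = -1.0000, v = -1.0000, du/dtau = 2.0000, dv/dtau = -1.0000
step 1:
  k1: at (u, v) = (-1.000000, -1.000000), (du/dtau, dv/dtau) = (2.000000, -1.000000); Gamma_uuu = 0.000000, Gamma_uuv = 0.000000, Gamma_uvv = 0.000000, Gamma_vuu = 0.000000, Gamma_vuv = 0.000000, Gamma_vvv = 0.000000; k1 = (2.000000, -1.000000, 0.000000, 0.000000)
  k2: at (u, v) = (-0.800000, -1.100000), (du/dtau, dv/dtau) = (2.000000, -1.000000); Gamma_uuu = 0.000000, Gamma_uuv = 0.000000, Gamma_uvv = 0.000000, Gamma_vuu = 0.000000, Gamma_vuv = 0.000000, Gamma_vvv = 0.000000; k2 = (2.000000, -1.000000, 0.000000, 0.000000)
  k3: at (u, v) = (-0.800000, -1.100000), (du/dtau, dv/dtau) = (2.000000, -1.000000); Gamma_uuu = 0.000000, Gamma_uuv = 0.000000, Gamma_uvv = 0.000000, Gamma_vuu = 0.000000, Gamma_vuv = 0.000000, Gamma_vvv = 0.000000; k3 = (2.000000, -1.000000, 0.000000, 0.000000)
  k4: at (u, v) = (-0.600000, -1.200000), (du/dtau, dv/dtau) = (2.000000, -1.000000); Gamma_uuu = 0.000000, Gamma_uuv = 0.000000, Gamma_uvv = 0.000000, Gamma_vuu = 0.000000, Gamma_vuv = 0.000000, Gamma_vvv = 0.000000; k4 = (2.000000, -1.000000, 0.000000, 0.000000)
  Y <- Y + (h/6)(k1 + 2k2 + 2k3 + k4): u = -0.6000, v = -1.2000, du/dtau = 2.0000, dv/dtau = -1.0000
step 2:
  k1: at (u, v) = (-0.600000, -1.200000), (du/dtau, dv/dtau) = (2.000000, -1.000000); Gamma_uuu = 0.000000, Gamma_uuv = 0.000000, Gamma_uvv = 0.000000, Gamma_vuu = 0.000000, Gamma_vuv = 0.000000, Gamma_vvv = 0.000000; k1 = (2.000000, -1.000000, 0.000000, 0.000000)
  k2: at (u, v) = (-0.400000, -1.300000), (du/dtau, dv/dtau) = (2.000000, -1.000000); Gamma_uuu = 0.000000, Gamma_uuv = 0.000000, Gamma_uvv = 0.000000, Gamma_vuu = 0.000000, Gamma_vuv = 0.000000, Gamma_vvv = 0.000000; k2 = (2.000000, -1.000000, 0.000000, 0.000000)
  k3: at (u, v) = (-0.400000, -1.300000), (du/dtau, dv/dtau) = (2.000000, -1.000000); Gamma_uuu = 0.000000, Gamma_uuv = 0.000000, Gamma_uvv = 0.000000, Gamma_vuu = 0.000000, Gamma_vuv = 0.000000, Gamma_vvv = 0.000000; k3 = (2.000000, -1.000000, 0.000000, 0.000000)
  k4: at (u, v) = (-0.200000, -1.400000), (du/dtau, dv/dtau) = (2.000000, -1.000000); Gamma_uuu = 0.000000, Gamma_uuv = 0.000000, Gamma_uvv = 0.000000, Gamma_vuu = 0.000000, Gamma_vuv = 0.000000, Gamma_vvv = 0.000000; k4 = (2.000000, -1.000000, 0.000000, 0.000000)
  Y <- Y + (h/6)(k1 + 2k2 + 2k3 + k4): u = -0.2000, v = -1.4000, du/dtau = 2.0000, dv/dtau = -1.0000
step 3:
  k1: at (u, v) = (-0.200000, -1.400000), (du/dtau, dv/dtau) = (2.000000, -1.000000); Gamma_uuu = 0.000000, Gamma_uuv = 0.000000, Gamma_uvv = 0.000000, Gamma_vuu = 0.000000, Gamma_vuv = 0.000000, Gamma_vvv = 0.000000; k1 = (2.000000, -1.000000, 0.000000, 0.000000)
  k2: at (u, v) = (0.000000, -1.500000), (du/dtau, dv/dtau) = (2.000000, -1.000000); Gamma_uuu = 0.000000, Gamma_uuv = 0.000000, Gamma_uvv = 0.000000, Gamma_vuu = 0.000000, Gamma_vuv = 0.000000, Gamma_vvv = 0.000000; k2 = (2.000000, -1.000000, 0.000000, 0.000000)
  k3: at (u, v) = (0.000000, -1.500000), (du/dtau, dv/dtau) = (2.000000, -1.000000); Gamma_uuu = 0.000000, Gamma_uuv = 0.000000, Gamma_uvv = 0.000000, Gamma_vuu = 0.000000, Gamma_vuv = 0.000000, Gamma_vvv = 0.000000; k3 = (2.000000, -1.000000, 0.000000, 0.000000)
  k4: at (u, v) = (0.200000, -1.600000), (du/dtau, dv/dtau) = (2.000000, -1.000000); Gamma_uuu = 0.000000, Gamma_uuv = 0.000000, Gamma_uvv = 0.000000, Gamma_vuu = 0.000000, Gamma_vuv = 0.000000, Gamma_vvv = 0.000000; k4 = (2.000000, -1.000000, 0.000000, 0.000000)
  Y <- Y + (h/6)(k1 + 2k2 + 2k3 + k4): u = 0.2000, v = -1.6000, du/dtau = 2.0000, dv/dtau = -1.0000

Answer: u = 0.2000, v = -1.6000, du/dtau = 2.0000, dv/dtau = -1.0000


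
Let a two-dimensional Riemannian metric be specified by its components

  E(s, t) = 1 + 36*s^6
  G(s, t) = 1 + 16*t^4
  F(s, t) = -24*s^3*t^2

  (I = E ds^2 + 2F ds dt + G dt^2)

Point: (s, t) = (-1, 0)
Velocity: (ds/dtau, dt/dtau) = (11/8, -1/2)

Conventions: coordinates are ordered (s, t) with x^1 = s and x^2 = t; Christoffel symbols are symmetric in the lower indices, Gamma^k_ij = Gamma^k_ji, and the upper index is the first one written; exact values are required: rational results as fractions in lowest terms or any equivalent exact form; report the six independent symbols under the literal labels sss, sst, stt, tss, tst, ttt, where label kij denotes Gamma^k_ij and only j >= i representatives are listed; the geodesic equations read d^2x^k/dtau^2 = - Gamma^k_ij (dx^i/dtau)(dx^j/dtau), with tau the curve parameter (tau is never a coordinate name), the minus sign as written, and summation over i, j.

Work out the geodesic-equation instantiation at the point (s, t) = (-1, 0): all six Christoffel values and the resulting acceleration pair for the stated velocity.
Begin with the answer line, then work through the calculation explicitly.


Answer: Gamma_sss = -108/37, Gamma_sst = 0, Gamma_stt = 0, Gamma_tss = 0, Gamma_tst = 0, Gamma_ttt = 0; accelerations (d^2s/dtau^2, d^2t/dtau^2) = (3267/592, 0)

E = 37, F = 0, G = 1 at the point
E_s = -216, E_t = 0, F_s = 0, F_t = 0, G_s = 0, G_t = 0
EG - F^2 = 37;  g^inv = (1/37) * [[1, 0], [0, 37]]
first-kind symbols [ij,l] = (1/2)(d_i g_jl + d_j g_il - d_l g_ij): [ss,s] = E_s/2 = -108, [ss,t] = F_s - E_t/2 = 0, [st,s] = E_t/2 = 0, [st,t] = G_s/2 = 0, [tt,s] = F_t - G_s/2 = 0, [tt,t] = G_t/2 = 0
Gamma^s_ij = (G*[ij,s] - F*[ij,t])/(EG - F^2), Gamma^t_ij = (E*[ij,t] - F*[ij,s])/(EG - F^2)
Gamma_sss = -108/37, Gamma_sst = 0, Gamma_stt = 0, Gamma_tss = 0, Gamma_tst = 0, Gamma_ttt = 0
d^2s/dtau^2 = -(Gamma_sss*(11/8)^2 + 2*Gamma_sst*(11/8)*(-1/2) + Gamma_stt*(-1/2)^2) = 3267/592
d^2t/dtau^2 = -(Gamma_tss*(11/8)^2 + 2*Gamma_tst*(11/8)*(-1/2) + Gamma_ttt*(-1/2)^2) = 0


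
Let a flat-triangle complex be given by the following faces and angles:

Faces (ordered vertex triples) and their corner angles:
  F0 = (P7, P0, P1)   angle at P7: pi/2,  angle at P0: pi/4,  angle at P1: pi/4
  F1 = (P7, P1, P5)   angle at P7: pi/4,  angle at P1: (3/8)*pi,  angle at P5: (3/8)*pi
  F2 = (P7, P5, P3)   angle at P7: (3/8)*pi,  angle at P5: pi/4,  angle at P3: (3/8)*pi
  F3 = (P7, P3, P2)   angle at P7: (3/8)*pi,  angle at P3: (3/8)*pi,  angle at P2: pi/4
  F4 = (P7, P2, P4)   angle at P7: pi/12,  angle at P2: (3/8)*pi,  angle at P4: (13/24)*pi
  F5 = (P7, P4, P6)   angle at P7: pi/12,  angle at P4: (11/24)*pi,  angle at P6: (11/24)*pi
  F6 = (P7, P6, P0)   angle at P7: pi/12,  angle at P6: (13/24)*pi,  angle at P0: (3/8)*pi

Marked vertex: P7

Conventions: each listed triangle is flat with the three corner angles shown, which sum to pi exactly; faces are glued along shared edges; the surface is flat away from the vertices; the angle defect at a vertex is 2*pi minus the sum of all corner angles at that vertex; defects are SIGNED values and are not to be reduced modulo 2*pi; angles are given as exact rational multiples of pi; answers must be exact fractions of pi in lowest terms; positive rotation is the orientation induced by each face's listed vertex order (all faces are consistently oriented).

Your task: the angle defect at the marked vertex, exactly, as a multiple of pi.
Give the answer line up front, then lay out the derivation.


Answer: defect(P7) = pi/4

Sum of corner angles at P7: (7/4)*pi
defect = 2*pi - (7/4)*pi


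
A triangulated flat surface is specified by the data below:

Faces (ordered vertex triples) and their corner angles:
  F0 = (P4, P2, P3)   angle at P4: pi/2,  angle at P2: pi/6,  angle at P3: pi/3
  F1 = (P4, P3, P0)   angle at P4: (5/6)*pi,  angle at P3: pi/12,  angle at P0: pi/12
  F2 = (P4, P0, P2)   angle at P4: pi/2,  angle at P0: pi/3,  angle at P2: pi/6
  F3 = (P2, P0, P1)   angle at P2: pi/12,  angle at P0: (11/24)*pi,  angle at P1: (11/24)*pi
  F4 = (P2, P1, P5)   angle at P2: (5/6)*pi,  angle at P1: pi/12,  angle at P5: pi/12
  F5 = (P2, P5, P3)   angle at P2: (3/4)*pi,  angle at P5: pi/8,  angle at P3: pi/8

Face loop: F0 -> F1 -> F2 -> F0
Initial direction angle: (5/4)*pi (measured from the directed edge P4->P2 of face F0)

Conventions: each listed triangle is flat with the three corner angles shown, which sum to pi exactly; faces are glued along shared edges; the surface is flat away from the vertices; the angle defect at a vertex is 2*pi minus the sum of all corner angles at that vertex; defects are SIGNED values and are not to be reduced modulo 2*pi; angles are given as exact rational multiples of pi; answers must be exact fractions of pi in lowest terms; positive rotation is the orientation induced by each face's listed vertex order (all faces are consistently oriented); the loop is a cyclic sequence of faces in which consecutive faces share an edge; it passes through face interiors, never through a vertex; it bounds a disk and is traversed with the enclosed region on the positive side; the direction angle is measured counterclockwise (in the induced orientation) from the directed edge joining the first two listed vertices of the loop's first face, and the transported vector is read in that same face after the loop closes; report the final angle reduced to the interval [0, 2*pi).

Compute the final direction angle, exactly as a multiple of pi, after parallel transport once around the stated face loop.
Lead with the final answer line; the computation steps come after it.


Answer: final direction angle = (17/12)*pi

enclosed vertex P4: corner angles sum to (11/6)*pi, defect = 2*pi - (11/6)*pi = pi/6
holonomy = initial angle + sum of enclosed defects (mod 2*pi), positive in the induced orientation
final angle = (5/4)*pi + pi/6 = (17/12)*pi (mod 2*pi)


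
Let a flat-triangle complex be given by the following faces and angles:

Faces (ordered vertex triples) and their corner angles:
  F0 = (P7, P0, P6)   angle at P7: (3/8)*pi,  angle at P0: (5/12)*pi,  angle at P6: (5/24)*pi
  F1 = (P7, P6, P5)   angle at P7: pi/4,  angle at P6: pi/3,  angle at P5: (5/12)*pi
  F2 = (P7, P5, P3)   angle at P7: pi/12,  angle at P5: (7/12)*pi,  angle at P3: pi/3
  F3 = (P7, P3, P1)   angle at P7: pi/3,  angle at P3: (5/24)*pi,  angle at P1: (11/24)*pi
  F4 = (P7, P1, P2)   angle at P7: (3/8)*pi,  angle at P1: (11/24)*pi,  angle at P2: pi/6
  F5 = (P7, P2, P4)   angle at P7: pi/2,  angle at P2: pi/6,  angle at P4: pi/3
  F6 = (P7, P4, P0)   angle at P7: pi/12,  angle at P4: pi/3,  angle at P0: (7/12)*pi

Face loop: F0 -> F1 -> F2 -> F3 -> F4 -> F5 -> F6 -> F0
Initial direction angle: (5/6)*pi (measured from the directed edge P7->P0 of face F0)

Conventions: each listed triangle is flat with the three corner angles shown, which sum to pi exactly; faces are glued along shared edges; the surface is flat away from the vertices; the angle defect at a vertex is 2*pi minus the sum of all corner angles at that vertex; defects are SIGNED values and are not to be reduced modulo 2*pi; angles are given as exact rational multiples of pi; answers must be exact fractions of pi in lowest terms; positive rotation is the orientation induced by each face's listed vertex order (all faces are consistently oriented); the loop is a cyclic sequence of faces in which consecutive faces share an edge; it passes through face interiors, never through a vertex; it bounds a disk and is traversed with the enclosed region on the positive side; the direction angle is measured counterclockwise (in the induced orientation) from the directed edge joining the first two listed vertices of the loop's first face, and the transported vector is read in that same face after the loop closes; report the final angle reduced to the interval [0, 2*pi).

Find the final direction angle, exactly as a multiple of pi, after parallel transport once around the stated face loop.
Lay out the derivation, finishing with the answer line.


enclosed vertex P7: corner angles sum to 2*pi, defect = 2*pi - 2*pi = 0
adding the enclosed defects to the starting angle (mod 2*pi, induced orientation) gives the holonomy
final angle = (5/6)*pi + 0 = (5/6)*pi (mod 2*pi)

Answer: final direction angle = (5/6)*pi
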